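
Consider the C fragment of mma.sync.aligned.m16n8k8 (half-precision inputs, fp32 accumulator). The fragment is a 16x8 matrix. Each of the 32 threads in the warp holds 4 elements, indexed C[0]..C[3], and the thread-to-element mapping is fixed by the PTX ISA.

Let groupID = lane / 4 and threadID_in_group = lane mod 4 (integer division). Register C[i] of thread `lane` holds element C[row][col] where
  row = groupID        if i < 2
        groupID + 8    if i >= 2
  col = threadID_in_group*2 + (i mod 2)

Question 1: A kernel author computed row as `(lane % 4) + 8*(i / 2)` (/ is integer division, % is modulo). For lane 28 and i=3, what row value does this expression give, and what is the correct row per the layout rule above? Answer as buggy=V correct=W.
`(lane % 4) + 8*(i / 2)`[28,3]⇒8
28: gr=7,th=0
[3] (7+8,0*2+1) = (15,1)
row: 8 vs 15

buggy=8 correct=15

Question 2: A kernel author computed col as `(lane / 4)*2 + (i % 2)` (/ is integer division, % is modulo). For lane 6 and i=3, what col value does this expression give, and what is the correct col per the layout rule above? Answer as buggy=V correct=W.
buggy=3 correct=5

`(lane / 4)*2 + (i % 2)`[6,3]=>3
lane 6=>6/4=1, 6 mod 4=2
i=3  r:1+8=>9  c:2·2+1=>5
col: 3 vs 5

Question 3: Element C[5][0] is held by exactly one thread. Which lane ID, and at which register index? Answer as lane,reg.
20,0

r=5->g=5,rb=0  c=0->t=0,b0=0
L=5*4+0=20  i=0*2+0=0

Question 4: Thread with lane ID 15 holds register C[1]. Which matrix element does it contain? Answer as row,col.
lane 15->15/4=3, 15 mod 4=3
i=1  r:3+0->3  c:2·3+1->7

3,7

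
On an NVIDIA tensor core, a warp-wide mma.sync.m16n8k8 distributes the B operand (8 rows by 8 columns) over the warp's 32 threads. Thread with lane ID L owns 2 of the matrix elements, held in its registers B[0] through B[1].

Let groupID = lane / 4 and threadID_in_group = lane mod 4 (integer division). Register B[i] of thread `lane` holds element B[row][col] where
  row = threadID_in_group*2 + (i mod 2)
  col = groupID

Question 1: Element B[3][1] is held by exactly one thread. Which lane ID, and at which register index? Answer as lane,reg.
c=1->g=1  r=3->t=1,b0=1
L=1*4+1=5  i=1=1

5,1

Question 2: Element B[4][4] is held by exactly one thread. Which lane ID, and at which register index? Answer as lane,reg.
c:4=>grp=4  r:4=>tig=2,lo=0
L=4*4+2=18  i=0=0

18,0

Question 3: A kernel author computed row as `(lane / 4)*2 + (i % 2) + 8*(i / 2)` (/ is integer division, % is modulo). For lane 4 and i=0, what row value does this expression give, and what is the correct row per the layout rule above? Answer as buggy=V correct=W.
`(lane / 4)*2 + (i % 2) + 8*(i / 2)`[4,0]->2
L=4->g=4>>2=1, t=4&3=0
[0]->row 0·2+0=0  col g=1
row: 2 vs 0

buggy=2 correct=0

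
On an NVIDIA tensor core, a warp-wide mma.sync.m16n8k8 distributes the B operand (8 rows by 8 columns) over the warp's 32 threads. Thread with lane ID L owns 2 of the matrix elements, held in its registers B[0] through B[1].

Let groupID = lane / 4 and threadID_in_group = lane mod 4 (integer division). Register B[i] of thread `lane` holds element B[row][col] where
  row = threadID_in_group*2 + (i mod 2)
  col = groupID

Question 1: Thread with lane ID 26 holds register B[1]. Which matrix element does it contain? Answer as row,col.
5,6

lane 26→26/4=6, 26 mod 4=2
i=1  r:2·2+1→5  c:6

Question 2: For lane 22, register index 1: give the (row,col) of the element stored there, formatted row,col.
5,5

22: G=5,T=2
[1] (2*2+1,5) = (5,5)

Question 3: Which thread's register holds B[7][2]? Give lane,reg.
11,1

c: 2->gid=2  r: 7->tid=3,i&1=1
L=2*4+3=11  i=1=1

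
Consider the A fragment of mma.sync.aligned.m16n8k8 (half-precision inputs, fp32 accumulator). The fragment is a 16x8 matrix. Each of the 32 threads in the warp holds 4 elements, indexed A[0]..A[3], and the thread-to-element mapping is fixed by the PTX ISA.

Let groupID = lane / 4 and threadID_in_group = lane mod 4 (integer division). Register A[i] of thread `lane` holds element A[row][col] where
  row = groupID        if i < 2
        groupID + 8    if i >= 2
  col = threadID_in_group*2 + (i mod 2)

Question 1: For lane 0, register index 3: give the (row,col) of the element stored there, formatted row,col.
8,1

lane 0: g=0 (0/4), t=0 (0%4)
i=3: r=0+8=8, c=0*2+1=1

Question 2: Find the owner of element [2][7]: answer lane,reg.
r=2→G=2,rhi=0  c=7→T=3,p=1
L=2*4+3=11  i=0*2+1=1

11,1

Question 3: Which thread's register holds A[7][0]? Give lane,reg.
r=7⇒gr=7,Rb=0  c=0⇒th=0,odd=0
L=7*4+0=28  i=0*2+0=0

28,0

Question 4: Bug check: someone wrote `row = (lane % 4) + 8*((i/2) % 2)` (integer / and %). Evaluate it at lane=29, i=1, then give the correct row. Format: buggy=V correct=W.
buggy=1 correct=7

`(lane % 4) + 8*((i/2) % 2)`[29,1]->1
lane 29->29/4=7, 29 mod 4=1
i=1  r:7+0->7  c:2·1+1->3
row: 1 vs 7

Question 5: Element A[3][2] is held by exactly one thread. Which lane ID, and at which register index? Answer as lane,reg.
r=3->g=3,rb=0  c=2->t=1,b0=0
L=3*4+1=13  i=0*2+0=0

13,0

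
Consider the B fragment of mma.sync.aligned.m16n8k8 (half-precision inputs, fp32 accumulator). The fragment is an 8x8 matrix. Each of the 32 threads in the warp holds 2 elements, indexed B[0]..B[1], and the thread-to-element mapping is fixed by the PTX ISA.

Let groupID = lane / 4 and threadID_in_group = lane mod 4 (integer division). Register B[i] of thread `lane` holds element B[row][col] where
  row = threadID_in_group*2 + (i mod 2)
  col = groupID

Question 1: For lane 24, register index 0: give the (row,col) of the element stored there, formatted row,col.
0,6

24: gr=6,th=0
[0] (0*2+0,6) = (0,6)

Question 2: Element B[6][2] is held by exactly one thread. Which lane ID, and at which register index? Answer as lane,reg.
c: 2->gid=2  r: 6->tid=3,i&1=0
L=2*4+3=11  i=0=0

11,0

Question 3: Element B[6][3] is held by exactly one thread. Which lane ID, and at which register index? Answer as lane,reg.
c: 3->gid=3  r: 6->tid=3,i&1=0
L=3*4+3=15  i=0=0

15,0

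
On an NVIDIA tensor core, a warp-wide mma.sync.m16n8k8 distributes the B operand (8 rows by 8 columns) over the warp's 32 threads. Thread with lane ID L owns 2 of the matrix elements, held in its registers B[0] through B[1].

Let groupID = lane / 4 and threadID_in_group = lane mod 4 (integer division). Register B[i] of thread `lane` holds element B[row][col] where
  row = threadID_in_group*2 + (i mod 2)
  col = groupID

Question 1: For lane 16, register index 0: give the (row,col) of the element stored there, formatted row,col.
0,4

lane 16->16/4=4, 16 mod 4=0
i=0  r:2·0+0->0  c:4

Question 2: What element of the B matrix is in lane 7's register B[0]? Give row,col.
6,1

7: G=1,T=3
[0] (3*2+0,1) = (6,1)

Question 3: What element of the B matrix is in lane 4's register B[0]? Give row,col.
0,1

lane 4: G=1 (4/4), T=0 (4%4)
i=0: r=0*2+0=0, c=G=1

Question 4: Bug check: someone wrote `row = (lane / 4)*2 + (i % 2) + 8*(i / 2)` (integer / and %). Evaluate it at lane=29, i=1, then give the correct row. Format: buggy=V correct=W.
buggy=15 correct=3

`(lane / 4)*2 + (i % 2) + 8*(i / 2)`[29,1]=>15
L=29=>grp=29>>2=7, tig=29&3=1
[1]=>row 1·2+1=3  col grp=7
row: 15 vs 3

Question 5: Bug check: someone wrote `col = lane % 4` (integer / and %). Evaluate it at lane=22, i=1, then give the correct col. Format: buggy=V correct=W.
`lane % 4`[22,1]→2
L=22→G=22>>2=5, T=22&3=2
[1]→row 2·2+1=5  col G=5
col: 2 vs 5

buggy=2 correct=5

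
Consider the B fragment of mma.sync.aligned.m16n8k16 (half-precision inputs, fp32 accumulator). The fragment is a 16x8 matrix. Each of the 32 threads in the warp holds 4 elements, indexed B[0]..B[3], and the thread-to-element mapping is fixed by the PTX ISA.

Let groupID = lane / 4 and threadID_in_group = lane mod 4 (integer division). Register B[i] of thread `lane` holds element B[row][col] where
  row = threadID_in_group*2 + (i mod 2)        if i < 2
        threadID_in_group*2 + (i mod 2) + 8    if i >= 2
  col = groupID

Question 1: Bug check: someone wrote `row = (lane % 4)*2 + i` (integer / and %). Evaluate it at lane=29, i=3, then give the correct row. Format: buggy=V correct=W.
`(lane % 4)*2 + i`[29,3]⇒5
lane 29⇒29/4=7, 29 mod 4=1
i=3  r:2·1+1+8⇒11  c:7
row: 5 vs 11

buggy=5 correct=11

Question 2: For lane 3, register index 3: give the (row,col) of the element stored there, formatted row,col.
15,0

3: G=0,T=3
[3] (3*2+1+8,0) = (15,0)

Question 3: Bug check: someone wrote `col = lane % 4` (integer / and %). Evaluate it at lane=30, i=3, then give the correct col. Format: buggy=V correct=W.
`lane % 4`[30,3]->2
lane 30: gid=7 (30/4), tid=2 (30%4)
i=3: r=2*2+1+8=13, c=gid=7
col: 2 vs 7

buggy=2 correct=7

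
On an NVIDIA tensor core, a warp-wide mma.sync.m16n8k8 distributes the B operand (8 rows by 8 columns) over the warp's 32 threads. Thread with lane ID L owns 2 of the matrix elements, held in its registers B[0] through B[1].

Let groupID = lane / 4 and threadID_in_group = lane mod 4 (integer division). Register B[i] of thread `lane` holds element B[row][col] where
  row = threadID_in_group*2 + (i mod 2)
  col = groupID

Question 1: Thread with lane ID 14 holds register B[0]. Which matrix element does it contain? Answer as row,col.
L=14=>grp=14>>2=3, tig=14&3=2
[0]=>row 2·2+0=4  col grp=3

4,3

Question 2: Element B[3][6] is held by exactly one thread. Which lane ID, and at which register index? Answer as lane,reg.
25,1

c:6=>grp=6  r:3=>tig=1,lo=1
L=6*4+1=25  i=1=1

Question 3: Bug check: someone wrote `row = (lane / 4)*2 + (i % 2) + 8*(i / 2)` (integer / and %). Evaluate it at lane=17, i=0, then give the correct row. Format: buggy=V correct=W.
`(lane / 4)*2 + (i % 2) + 8*(i / 2)`[17,0]=>8
17: grp=4,tig=1
[0] (1*2+0,4) = (2,4)
row: 8 vs 2

buggy=8 correct=2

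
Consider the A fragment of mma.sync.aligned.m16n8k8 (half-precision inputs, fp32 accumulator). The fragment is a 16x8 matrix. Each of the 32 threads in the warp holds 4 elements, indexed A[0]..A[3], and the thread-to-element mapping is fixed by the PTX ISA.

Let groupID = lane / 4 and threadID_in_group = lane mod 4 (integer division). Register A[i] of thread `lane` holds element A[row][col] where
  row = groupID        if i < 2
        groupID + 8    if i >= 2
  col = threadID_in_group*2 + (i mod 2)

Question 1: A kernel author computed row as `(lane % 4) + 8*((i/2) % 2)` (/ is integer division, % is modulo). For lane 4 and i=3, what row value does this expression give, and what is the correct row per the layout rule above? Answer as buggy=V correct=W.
buggy=8 correct=9

`(lane % 4) + 8*((i/2) % 2)`[4,3]->8
lane 4->4/4=1, 4 mod 4=0
i=3  r:1+8->9  c:2·0+1->1
row: 8 vs 9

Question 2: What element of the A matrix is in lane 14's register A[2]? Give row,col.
L=14→G=14>>2=3, T=14&3=2
[2]→row 3+8=11  col 2·2+0=4

11,4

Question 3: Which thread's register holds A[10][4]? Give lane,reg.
10,2

r=10⇒gr=2,Rb=1  c=4⇒th=2,odd=0
L=2*4+2=10  i=1*2+0=2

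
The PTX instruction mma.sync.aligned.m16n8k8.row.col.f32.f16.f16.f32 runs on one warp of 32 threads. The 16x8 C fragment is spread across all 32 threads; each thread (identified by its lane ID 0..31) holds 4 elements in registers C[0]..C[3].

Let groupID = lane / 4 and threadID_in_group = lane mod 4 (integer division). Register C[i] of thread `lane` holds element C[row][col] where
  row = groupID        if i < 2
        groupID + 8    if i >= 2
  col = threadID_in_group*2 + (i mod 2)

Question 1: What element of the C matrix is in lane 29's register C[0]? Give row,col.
7,2

L=29⇒gr=29>>2=7, th=29&3=1
[0]⇒row 7+0=7  col 1·2+0=2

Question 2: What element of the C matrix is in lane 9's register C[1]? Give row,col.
2,3

lane 9: g=2 (9/4), t=1 (9%4)
i=1: r=2+0=2, c=1*2+1=3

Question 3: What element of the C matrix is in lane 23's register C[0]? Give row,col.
lane 23: g=5 (23/4), t=3 (23%4)
i=0: r=5+0=5, c=3*2+0=6

5,6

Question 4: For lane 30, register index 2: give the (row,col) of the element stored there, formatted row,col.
L=30→G=30>>2=7, T=30&3=2
[2]→row 7+8=15  col 2·2+0=4

15,4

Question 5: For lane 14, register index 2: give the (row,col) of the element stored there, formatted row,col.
L=14->gid=14>>2=3, tid=14&3=2
[2]->row 3+8=11  col 2·2+0=4

11,4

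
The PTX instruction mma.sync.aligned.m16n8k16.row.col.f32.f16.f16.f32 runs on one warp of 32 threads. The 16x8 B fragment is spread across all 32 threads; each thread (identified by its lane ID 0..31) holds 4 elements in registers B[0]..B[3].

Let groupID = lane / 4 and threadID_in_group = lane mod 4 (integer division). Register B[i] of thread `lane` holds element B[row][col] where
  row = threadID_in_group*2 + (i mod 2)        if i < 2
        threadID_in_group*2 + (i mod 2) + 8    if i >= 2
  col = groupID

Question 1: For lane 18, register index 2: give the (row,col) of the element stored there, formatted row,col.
12,4

lane 18: grp=4 (18/4), tig=2 (18%4)
i=2: r=2*2+0+8=12, c=grp=4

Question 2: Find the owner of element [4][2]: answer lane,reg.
c:2=>grp=2  r:4=>rB=0,tig=2,lo=0
L=2*4+2=10  i=0*2+0=0

10,0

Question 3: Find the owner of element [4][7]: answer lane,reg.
30,0

c: 7->gid=7  r: 4->r8=0,tid=2,i&1=0
L=7*4+2=30  i=0*2+0=0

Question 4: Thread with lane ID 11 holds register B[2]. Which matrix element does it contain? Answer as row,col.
14,2

lane 11: g=2 (11/4), t=3 (11%4)
i=2: r=3*2+0+8=14, c=g=2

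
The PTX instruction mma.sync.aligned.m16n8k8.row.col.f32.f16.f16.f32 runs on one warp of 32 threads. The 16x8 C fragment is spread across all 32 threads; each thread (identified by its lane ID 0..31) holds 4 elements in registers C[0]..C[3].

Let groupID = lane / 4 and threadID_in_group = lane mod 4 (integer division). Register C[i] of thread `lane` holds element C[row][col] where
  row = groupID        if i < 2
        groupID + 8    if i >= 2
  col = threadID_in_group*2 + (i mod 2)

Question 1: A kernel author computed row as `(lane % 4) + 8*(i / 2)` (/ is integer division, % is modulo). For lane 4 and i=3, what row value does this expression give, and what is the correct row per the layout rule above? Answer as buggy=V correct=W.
buggy=8 correct=9

`(lane % 4) + 8*(i / 2)`[4,3]→8
L=4→G=4>>2=1, T=4&3=0
[3]→row 1+8=9  col 0·2+1=1
row: 8 vs 9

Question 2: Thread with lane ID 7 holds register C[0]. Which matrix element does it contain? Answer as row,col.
L=7→G=7>>2=1, T=7&3=3
[0]→row 1+0=1  col 3·2+0=6

1,6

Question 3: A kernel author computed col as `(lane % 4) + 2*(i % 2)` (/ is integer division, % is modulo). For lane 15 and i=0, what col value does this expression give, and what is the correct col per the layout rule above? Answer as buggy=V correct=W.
`(lane % 4) + 2*(i % 2)`[15,0]⇒3
15: gr=3,th=3
[0] (3+0,3*2+0) = (3,6)
col: 3 vs 6

buggy=3 correct=6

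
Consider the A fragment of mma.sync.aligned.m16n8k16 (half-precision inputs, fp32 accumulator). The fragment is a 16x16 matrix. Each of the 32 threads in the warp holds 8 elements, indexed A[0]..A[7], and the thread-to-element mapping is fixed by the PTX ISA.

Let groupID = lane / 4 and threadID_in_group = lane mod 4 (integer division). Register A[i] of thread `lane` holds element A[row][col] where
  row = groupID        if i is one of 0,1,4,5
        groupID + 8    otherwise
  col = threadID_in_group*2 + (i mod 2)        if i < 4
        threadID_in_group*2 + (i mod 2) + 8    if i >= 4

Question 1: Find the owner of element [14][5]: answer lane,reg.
r=14->g=6,rb=1  c=5->cb=0,t=2,b0=1
L=6*4+2=26  i=0*4+1*2+1=3

26,3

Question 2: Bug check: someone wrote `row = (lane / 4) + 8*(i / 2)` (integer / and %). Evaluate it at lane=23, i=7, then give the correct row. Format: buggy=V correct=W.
`(lane / 4) + 8*(i / 2)`[23,7]⇒29
lane 23: gr=5 (23/4), th=3 (23%4)
i=7: r=5+8=13, c=3*2+1+8=15
row: 29 vs 13

buggy=29 correct=13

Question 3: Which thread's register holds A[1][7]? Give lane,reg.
7,1

r=1⇒gr=1,Rb=0  c=7⇒Cb=0,th=3,odd=1
L=1*4+3=7  i=0*4+0*2+1=1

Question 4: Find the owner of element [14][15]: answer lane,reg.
r: 14->gid=6,r8=1  c: 15->c8=1,tid=3,i&1=1
L=6*4+3=27  i=1*4+1*2+1=7

27,7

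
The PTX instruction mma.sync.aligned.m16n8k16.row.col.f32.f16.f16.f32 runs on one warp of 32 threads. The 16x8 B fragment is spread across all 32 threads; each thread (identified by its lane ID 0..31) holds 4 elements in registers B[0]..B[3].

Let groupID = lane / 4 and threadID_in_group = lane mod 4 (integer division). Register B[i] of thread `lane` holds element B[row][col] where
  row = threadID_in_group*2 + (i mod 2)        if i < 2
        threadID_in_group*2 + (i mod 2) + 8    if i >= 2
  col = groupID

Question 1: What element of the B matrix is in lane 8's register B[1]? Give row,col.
1,2

lane 8: g=2 (8/4), t=0 (8%4)
i=1: r=0*2+1+0=1, c=g=2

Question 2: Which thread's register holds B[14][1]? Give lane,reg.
c=1→G=1  r=14→rhi=1,T=3,p=0
L=1*4+3=7  i=1*2+0=2

7,2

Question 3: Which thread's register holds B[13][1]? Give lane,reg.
c: 1->gid=1  r: 13->r8=1,tid=2,i&1=1
L=1*4+2=6  i=1*2+1=3

6,3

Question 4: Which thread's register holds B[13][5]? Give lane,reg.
c:5=>grp=5  r:13=>rB=1,tig=2,lo=1
L=5*4+2=22  i=1*2+1=3

22,3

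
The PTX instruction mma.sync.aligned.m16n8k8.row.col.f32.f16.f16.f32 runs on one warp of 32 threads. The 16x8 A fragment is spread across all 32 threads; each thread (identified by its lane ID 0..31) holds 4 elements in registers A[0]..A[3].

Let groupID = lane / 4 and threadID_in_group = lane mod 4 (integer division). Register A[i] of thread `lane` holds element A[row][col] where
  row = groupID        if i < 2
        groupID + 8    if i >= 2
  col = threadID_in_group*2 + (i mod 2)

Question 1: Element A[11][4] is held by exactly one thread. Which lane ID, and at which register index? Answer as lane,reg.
r:11=>grp=3,rB=1  c:4=>tig=2,lo=0
L=3*4+2=14  i=1*2+0=2

14,2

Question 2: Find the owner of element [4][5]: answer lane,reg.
r:4=>grp=4,rB=0  c:5=>tig=2,lo=1
L=4*4+2=18  i=0*2+1=1

18,1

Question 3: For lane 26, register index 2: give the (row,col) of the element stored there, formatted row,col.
14,4

lane 26->26/4=6, 26 mod 4=2
i=2  r:6+8->14  c:2·2+0->4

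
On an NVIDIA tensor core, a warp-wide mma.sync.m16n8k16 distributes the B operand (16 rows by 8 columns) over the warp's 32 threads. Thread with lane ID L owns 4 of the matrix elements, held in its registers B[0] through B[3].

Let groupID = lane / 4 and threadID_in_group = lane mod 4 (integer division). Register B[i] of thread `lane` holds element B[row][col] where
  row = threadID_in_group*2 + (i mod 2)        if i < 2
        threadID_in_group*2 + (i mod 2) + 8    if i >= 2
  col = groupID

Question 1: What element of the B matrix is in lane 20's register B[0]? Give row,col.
0,5

lane 20: gr=5 (20/4), th=0 (20%4)
i=0: r=0*2+0+0=0, c=gr=5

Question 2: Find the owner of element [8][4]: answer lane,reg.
16,2

c: 4->gid=4  r: 8->r8=1,tid=0,i&1=0
L=4*4+0=16  i=1*2+0=2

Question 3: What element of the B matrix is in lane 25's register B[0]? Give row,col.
2,6

lane 25: gid=6 (25/4), tid=1 (25%4)
i=0: r=1*2+0+0=2, c=gid=6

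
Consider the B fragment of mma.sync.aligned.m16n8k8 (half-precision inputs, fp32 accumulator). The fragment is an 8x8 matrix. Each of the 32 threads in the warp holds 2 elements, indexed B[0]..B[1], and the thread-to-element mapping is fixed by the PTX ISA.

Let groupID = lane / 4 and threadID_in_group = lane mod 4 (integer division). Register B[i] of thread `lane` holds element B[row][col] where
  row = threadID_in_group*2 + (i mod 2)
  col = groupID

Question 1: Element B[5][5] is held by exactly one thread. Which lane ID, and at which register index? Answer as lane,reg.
c=5->g=5  r=5->t=2,b0=1
L=5*4+2=22  i=1=1

22,1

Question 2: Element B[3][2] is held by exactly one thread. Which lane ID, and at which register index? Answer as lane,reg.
9,1

c=2->g=2  r=3->t=1,b0=1
L=2*4+1=9  i=1=1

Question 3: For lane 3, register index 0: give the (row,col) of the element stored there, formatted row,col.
6,0

lane 3→3/4=0, 3 mod 4=3
i=0  r:2·3+0→6  c:0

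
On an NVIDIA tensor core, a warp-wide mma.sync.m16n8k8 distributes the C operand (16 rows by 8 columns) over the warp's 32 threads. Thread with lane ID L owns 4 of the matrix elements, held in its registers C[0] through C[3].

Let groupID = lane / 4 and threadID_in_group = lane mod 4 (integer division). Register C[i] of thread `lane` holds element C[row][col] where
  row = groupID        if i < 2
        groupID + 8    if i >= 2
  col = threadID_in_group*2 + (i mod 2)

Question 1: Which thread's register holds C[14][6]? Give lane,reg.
27,2

r:14=>grp=6,rB=1  c:6=>tig=3,lo=0
L=6*4+3=27  i=1*2+0=2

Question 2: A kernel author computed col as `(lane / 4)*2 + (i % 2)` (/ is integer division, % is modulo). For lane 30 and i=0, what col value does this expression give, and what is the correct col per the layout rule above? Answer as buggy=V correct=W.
buggy=14 correct=4

`(lane / 4)*2 + (i % 2)`[30,0]⇒14
lane 30: gr=7 (30/4), th=2 (30%4)
i=0: r=7+0=7, c=2*2+0=4
col: 14 vs 4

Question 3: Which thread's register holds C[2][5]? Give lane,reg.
r: 2->gid=2,r8=0  c: 5->tid=2,i&1=1
L=2*4+2=10  i=0*2+1=1

10,1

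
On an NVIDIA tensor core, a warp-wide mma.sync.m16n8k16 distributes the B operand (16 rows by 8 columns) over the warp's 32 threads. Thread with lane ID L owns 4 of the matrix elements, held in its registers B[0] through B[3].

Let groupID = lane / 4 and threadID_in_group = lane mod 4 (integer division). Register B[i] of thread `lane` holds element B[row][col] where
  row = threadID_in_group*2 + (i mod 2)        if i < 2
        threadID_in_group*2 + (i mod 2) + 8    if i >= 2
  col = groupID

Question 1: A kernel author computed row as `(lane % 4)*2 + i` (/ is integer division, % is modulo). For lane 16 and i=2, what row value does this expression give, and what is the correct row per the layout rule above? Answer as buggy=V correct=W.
buggy=2 correct=8

`(lane % 4)*2 + i`[16,2]⇒2
16: gr=4,th=0
[2] (0*2+0+8,4) = (8,4)
row: 2 vs 8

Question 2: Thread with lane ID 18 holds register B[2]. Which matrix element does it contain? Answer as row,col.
12,4

L=18⇒gr=18>>2=4, th=18&3=2
[2]⇒row 2·2+0+8=12  col gr=4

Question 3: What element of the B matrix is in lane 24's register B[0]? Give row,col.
lane 24: G=6 (24/4), T=0 (24%4)
i=0: r=0*2+0+0=0, c=G=6

0,6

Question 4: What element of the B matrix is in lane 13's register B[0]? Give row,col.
L=13->g=13>>2=3, t=13&3=1
[0]->row 1·2+0+0=2  col g=3

2,3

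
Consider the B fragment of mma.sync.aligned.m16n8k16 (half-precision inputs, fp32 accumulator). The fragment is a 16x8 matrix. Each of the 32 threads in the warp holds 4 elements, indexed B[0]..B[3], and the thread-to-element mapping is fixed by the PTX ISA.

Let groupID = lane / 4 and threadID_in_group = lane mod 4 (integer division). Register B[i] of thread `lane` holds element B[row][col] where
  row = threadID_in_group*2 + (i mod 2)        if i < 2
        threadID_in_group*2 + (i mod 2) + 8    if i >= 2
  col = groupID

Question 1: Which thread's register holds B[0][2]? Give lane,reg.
8,0

c=2->g=2  r=0->rb=0,t=0,b0=0
L=2*4+0=8  i=0*2+0=0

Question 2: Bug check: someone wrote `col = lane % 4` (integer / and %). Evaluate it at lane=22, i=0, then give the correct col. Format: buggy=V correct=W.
buggy=2 correct=5

`lane % 4`[22,0]->2
22: gid=5,tid=2
[0] (2*2+0+0,5) = (4,5)
col: 2 vs 5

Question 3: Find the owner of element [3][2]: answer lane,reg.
c=2⇒gr=2  r=3⇒Rb=0,th=1,odd=1
L=2*4+1=9  i=0*2+1=1

9,1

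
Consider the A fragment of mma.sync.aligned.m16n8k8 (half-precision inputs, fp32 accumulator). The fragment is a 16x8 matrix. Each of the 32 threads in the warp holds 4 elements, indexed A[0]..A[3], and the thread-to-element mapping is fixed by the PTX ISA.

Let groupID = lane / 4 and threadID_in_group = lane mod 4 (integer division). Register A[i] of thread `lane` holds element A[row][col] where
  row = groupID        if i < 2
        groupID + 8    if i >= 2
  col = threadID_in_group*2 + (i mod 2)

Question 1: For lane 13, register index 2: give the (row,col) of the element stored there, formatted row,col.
L=13⇒gr=13>>2=3, th=13&3=1
[2]⇒row 3+8=11  col 1·2+0=2

11,2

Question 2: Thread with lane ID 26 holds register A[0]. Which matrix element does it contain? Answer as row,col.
6,4

26: gr=6,th=2
[0] (6+0,2*2+0) = (6,4)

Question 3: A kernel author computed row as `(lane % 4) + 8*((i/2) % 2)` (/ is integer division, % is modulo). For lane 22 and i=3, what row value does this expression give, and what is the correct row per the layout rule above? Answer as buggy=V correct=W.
buggy=10 correct=13

`(lane % 4) + 8*((i/2) % 2)`[22,3]⇒10
L=22⇒gr=22>>2=5, th=22&3=2
[3]⇒row 5+8=13  col 2·2+1=5
row: 10 vs 13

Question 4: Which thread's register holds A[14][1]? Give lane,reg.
r: 14->gid=6,r8=1  c: 1->tid=0,i&1=1
L=6*4+0=24  i=1*2+1=3

24,3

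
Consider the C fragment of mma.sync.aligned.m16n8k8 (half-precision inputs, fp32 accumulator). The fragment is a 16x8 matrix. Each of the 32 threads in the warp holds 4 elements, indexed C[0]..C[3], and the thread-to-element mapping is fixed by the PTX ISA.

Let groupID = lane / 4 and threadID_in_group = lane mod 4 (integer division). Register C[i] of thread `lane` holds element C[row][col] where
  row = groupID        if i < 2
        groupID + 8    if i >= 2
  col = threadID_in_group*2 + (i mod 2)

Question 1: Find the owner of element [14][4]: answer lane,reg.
r=14->g=6,rb=1  c=4->t=2,b0=0
L=6*4+2=26  i=1*2+0=2

26,2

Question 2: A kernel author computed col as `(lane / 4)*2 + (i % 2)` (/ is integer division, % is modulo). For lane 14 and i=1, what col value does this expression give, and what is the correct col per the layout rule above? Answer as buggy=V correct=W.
buggy=7 correct=5

`(lane / 4)*2 + (i % 2)`[14,1]=>7
L=14=>grp=14>>2=3, tig=14&3=2
[1]=>row 3+0=3  col 2·2+1=5
col: 7 vs 5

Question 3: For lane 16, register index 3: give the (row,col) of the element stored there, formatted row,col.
12,1

L=16=>grp=16>>2=4, tig=16&3=0
[3]=>row 4+8=12  col 0·2+1=1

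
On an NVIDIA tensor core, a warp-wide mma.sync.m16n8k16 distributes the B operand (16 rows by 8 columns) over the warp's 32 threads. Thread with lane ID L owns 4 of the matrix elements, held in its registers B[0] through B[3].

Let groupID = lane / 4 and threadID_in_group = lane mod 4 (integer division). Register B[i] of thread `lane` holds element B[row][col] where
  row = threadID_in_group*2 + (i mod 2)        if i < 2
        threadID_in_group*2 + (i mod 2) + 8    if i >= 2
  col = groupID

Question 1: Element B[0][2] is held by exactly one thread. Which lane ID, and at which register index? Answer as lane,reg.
c:2=>grp=2  r:0=>rB=0,tig=0,lo=0
L=2*4+0=8  i=0*2+0=0

8,0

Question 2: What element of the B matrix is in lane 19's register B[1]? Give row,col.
lane 19⇒19/4=4, 19 mod 4=3
i=1  r:2·3+1+0⇒7  c:4

7,4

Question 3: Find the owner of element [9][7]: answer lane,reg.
28,3

c=7→G=7  r=9→rhi=1,T=0,p=1
L=7*4+0=28  i=1*2+1=3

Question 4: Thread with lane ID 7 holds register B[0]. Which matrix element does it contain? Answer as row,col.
6,1

L=7->gid=7>>2=1, tid=7&3=3
[0]->row 3·2+0+0=6  col gid=1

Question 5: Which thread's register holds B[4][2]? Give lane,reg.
c: 2->gid=2  r: 4->r8=0,tid=2,i&1=0
L=2*4+2=10  i=0*2+0=0

10,0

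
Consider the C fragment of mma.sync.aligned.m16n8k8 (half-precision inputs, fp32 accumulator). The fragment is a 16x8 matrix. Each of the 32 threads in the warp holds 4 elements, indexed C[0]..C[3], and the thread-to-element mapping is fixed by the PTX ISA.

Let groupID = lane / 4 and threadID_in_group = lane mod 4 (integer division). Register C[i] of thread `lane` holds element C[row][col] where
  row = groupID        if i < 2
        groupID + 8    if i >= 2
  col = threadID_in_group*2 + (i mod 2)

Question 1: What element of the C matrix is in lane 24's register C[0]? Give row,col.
6,0

24: G=6,T=0
[0] (6+0,0*2+0) = (6,0)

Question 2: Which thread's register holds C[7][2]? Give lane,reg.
r=7⇒gr=7,Rb=0  c=2⇒th=1,odd=0
L=7*4+1=29  i=0*2+0=0

29,0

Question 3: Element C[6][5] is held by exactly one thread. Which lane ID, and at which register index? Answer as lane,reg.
r=6→G=6,rhi=0  c=5→T=2,p=1
L=6*4+2=26  i=0*2+1=1

26,1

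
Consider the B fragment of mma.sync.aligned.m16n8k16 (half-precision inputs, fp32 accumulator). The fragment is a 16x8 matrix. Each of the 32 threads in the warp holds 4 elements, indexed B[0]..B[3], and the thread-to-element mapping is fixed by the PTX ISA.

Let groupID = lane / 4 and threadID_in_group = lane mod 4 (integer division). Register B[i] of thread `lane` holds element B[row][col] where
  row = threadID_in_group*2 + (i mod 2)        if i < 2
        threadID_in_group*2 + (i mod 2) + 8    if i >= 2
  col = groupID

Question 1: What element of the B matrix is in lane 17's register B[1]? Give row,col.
3,4

lane 17⇒17/4=4, 17 mod 4=1
i=1  r:2·1+1+0⇒3  c:4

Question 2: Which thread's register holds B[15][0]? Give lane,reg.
3,3

c:0=>grp=0  r:15=>rB=1,tig=3,lo=1
L=0*4+3=3  i=1*2+1=3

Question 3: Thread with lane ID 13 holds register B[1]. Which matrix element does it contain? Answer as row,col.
3,3

lane 13→13/4=3, 13 mod 4=1
i=1  r:2·1+1+0→3  c:3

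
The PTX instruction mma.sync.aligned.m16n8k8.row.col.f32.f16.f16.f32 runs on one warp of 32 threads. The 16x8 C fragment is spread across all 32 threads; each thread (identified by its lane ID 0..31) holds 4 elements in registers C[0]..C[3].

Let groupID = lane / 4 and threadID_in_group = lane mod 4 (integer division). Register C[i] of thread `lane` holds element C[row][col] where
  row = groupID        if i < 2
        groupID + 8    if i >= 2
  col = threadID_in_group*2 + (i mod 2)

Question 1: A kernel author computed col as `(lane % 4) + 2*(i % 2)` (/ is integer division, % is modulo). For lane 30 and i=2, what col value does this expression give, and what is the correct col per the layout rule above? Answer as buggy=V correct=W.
buggy=2 correct=4

`(lane % 4) + 2*(i % 2)`[30,2]->2
30: gid=7,tid=2
[2] (7+8,2*2+0) = (15,4)
col: 2 vs 4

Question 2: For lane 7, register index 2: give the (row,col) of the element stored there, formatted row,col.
9,6

7: grp=1,tig=3
[2] (1+8,3*2+0) = (9,6)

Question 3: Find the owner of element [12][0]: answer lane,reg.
16,2

r: 12->gid=4,r8=1  c: 0->tid=0,i&1=0
L=4*4+0=16  i=1*2+0=2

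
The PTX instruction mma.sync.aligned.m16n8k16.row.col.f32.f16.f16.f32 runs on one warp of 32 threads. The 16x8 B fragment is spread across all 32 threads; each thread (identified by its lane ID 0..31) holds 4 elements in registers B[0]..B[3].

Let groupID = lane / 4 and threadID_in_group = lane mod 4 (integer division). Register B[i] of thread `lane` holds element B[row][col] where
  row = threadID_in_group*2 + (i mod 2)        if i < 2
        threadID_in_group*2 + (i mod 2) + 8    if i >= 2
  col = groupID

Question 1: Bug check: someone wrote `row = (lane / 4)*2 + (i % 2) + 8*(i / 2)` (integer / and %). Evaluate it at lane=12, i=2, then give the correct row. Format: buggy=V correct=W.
`(lane / 4)*2 + (i % 2) + 8*(i / 2)`[12,2]=>14
12: grp=3,tig=0
[2] (0*2+0+8,3) = (8,3)
row: 14 vs 8

buggy=14 correct=8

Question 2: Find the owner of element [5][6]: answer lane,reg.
26,1

c: 6->gid=6  r: 5->r8=0,tid=2,i&1=1
L=6*4+2=26  i=0*2+1=1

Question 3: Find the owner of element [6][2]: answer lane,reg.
11,0

c=2->g=2  r=6->rb=0,t=3,b0=0
L=2*4+3=11  i=0*2+0=0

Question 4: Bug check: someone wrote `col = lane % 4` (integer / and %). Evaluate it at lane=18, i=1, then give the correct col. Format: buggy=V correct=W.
buggy=2 correct=4

`lane % 4`[18,1]→2
lane 18: G=4 (18/4), T=2 (18%4)
i=1: r=2*2+1+0=5, c=G=4
col: 2 vs 4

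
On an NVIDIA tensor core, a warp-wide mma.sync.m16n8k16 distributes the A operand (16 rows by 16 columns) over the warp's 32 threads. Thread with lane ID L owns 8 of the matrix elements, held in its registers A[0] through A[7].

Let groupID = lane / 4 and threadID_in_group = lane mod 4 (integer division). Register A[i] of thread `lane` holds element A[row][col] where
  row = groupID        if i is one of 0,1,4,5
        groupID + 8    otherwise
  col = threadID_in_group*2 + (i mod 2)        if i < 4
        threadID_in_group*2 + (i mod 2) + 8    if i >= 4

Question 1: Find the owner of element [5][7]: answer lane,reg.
r: 5->gid=5,r8=0  c: 7->c8=0,tid=3,i&1=1
L=5*4+3=23  i=0*4+0*2+1=1

23,1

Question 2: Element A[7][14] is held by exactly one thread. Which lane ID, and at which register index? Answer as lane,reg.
31,4

r=7→G=7,rhi=0  c=14→chi=1,T=3,p=0
L=7*4+3=31  i=1*4+0*2+0=4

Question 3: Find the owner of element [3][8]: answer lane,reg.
12,4

r=3→G=3,rhi=0  c=8→chi=1,T=0,p=0
L=3*4+0=12  i=1*4+0*2+0=4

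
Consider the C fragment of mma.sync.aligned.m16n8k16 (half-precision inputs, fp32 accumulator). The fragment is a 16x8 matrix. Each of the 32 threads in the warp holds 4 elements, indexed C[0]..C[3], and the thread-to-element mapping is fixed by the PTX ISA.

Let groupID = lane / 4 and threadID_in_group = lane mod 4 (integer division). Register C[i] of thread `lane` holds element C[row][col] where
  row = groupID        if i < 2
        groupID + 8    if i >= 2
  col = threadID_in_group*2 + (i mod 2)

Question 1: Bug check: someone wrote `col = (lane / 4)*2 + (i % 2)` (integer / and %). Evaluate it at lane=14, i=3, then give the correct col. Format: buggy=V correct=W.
`(lane / 4)*2 + (i % 2)`[14,3]→7
lane 14: G=3 (14/4), T=2 (14%4)
i=3: r=3+8=11, c=2*2+1=5
col: 7 vs 5

buggy=7 correct=5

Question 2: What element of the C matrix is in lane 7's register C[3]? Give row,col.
9,7

7: gr=1,th=3
[3] (1+8,3*2+1) = (9,7)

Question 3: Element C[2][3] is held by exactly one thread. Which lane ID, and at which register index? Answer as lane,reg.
9,1

r=2⇒gr=2,Rb=0  c=3⇒th=1,odd=1
L=2*4+1=9  i=0*2+1=1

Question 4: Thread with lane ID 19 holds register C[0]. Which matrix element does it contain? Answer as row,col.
L=19->gid=19>>2=4, tid=19&3=3
[0]->row 4+0=4  col 3·2+0=6

4,6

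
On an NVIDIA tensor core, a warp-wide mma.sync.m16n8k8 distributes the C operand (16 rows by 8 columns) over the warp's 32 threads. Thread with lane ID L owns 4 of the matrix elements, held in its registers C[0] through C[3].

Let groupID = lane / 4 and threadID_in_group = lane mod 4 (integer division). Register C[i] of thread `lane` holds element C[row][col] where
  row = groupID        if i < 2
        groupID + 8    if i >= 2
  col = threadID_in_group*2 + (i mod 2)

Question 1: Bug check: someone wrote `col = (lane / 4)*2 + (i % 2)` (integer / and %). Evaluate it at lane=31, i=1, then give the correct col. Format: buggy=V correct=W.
`(lane / 4)*2 + (i % 2)`[31,1]=>15
lane 31: grp=7 (31/4), tig=3 (31%4)
i=1: r=7+0=7, c=3*2+1=7
col: 15 vs 7

buggy=15 correct=7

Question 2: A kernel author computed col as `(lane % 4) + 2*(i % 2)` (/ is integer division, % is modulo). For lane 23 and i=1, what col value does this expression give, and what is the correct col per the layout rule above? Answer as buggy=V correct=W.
buggy=5 correct=7

`(lane % 4) + 2*(i % 2)`[23,1]=>5
lane 23: grp=5 (23/4), tig=3 (23%4)
i=1: r=5+0=5, c=3*2+1=7
col: 5 vs 7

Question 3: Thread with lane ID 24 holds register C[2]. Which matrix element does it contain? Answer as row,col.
14,0

lane 24: g=6 (24/4), t=0 (24%4)
i=2: r=6+8=14, c=0*2+0=0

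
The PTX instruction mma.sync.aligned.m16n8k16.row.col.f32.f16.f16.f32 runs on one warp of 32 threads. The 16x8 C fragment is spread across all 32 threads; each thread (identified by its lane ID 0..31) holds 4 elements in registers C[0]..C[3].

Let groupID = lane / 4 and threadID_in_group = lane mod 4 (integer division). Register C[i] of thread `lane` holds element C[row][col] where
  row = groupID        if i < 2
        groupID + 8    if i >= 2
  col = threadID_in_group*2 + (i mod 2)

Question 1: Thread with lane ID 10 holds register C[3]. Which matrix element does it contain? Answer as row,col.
lane 10: gr=2 (10/4), th=2 (10%4)
i=3: r=2+8=10, c=2*2+1=5

10,5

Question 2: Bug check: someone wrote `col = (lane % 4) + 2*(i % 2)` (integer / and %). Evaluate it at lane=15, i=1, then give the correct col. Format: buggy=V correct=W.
buggy=5 correct=7

`(lane % 4) + 2*(i % 2)`[15,1]→5
lane 15: G=3 (15/4), T=3 (15%4)
i=1: r=3+0=3, c=3*2+1=7
col: 5 vs 7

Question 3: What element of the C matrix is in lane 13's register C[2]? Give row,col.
L=13→G=13>>2=3, T=13&3=1
[2]→row 3+8=11  col 1·2+0=2

11,2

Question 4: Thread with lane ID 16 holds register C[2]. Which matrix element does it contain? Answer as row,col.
12,0

lane 16⇒16/4=4, 16 mod 4=0
i=2  r:4+8⇒12  c:2·0+0⇒0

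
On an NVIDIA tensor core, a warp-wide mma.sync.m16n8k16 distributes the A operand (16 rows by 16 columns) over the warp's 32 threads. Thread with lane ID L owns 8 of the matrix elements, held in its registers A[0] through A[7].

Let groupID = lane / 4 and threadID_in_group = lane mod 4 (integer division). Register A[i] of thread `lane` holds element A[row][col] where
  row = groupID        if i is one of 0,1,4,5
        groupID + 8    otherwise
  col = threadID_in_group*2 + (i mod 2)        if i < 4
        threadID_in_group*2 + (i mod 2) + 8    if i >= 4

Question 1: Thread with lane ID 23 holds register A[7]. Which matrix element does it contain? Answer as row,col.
13,15

23: gid=5,tid=3
[7] (5+8,3*2+1+8) = (13,15)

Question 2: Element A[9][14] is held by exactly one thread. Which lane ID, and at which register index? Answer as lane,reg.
7,6

r:9=>grp=1,rB=1  c:14=>cB=1,tig=3,lo=0
L=1*4+3=7  i=1*4+1*2+0=6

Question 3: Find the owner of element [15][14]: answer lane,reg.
31,6

r=15→G=7,rhi=1  c=14→chi=1,T=3,p=0
L=7*4+3=31  i=1*4+1*2+0=6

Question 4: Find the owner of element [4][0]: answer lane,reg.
r:4=>grp=4,rB=0  c:0=>cB=0,tig=0,lo=0
L=4*4+0=16  i=0*4+0*2+0=0

16,0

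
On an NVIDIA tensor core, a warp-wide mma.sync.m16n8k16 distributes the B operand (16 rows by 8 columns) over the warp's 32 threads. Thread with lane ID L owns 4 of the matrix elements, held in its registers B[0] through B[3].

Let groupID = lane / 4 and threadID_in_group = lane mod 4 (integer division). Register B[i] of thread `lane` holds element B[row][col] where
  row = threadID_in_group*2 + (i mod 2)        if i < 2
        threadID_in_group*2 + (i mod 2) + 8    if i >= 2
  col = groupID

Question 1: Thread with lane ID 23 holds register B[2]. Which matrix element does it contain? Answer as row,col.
14,5

lane 23: gr=5 (23/4), th=3 (23%4)
i=2: r=3*2+0+8=14, c=gr=5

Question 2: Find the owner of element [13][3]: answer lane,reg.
14,3

c:3=>grp=3  r:13=>rB=1,tig=2,lo=1
L=3*4+2=14  i=1*2+1=3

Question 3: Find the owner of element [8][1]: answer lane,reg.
4,2

c=1⇒gr=1  r=8⇒Rb=1,th=0,odd=0
L=1*4+0=4  i=1*2+0=2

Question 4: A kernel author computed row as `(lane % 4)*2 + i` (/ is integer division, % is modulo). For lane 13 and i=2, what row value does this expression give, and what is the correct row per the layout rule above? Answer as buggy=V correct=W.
buggy=4 correct=10

`(lane % 4)*2 + i`[13,2]->4
lane 13: gid=3 (13/4), tid=1 (13%4)
i=2: r=1*2+0+8=10, c=gid=3
row: 4 vs 10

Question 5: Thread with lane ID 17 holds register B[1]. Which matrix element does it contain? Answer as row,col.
3,4

lane 17: gid=4 (17/4), tid=1 (17%4)
i=1: r=1*2+1+0=3, c=gid=4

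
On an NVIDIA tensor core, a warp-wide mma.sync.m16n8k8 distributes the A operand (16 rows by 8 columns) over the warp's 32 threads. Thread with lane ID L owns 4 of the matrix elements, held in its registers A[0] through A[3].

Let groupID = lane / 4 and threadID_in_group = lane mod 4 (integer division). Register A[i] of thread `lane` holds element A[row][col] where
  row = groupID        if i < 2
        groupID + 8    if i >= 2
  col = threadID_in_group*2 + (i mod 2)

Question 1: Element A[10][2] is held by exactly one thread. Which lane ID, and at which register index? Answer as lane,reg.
9,2

r=10⇒gr=2,Rb=1  c=2⇒th=1,odd=0
L=2*4+1=9  i=1*2+0=2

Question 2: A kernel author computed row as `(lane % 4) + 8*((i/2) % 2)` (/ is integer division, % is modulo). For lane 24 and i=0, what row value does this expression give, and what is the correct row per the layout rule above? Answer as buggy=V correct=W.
buggy=0 correct=6

`(lane % 4) + 8*((i/2) % 2)`[24,0]=>0
24: grp=6,tig=0
[0] (6+0,0*2+0) = (6,0)
row: 0 vs 6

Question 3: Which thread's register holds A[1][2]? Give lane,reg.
r=1→G=1,rhi=0  c=2→T=1,p=0
L=1*4+1=5  i=0*2+0=0

5,0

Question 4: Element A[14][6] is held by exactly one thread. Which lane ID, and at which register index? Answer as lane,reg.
r=14→G=6,rhi=1  c=6→T=3,p=0
L=6*4+3=27  i=1*2+0=2

27,2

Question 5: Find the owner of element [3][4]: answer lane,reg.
14,0

r=3→G=3,rhi=0  c=4→T=2,p=0
L=3*4+2=14  i=0*2+0=0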